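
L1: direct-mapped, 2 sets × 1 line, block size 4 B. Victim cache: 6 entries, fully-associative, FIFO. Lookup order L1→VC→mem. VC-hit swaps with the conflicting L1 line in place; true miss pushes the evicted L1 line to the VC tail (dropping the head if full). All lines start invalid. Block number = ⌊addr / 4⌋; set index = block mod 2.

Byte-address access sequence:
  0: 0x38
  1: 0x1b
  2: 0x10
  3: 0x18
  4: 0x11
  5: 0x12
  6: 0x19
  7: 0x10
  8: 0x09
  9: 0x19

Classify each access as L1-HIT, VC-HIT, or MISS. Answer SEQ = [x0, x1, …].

#0 0x38→b14/s0 MISS; vc=[]
#1 0x1b→b6/s0 MISS; vc=[14]
#2 0x10→b4/s0 MISS; vc=[14,6]
#3 0x18→b6/s0 VC-HIT; vc=[14,4]
#4 0x11→b4/s0 VC-HIT; vc=[14,6]
#5 0x12→b4/s0 L1-HIT; vc=[14,6]
#6 0x19→b6/s0 VC-HIT; vc=[14,4]
#7 0x10→b4/s0 VC-HIT; vc=[14,6]
#8 0x9→b2/s0 MISS; vc=[14,6,4]
#9 0x19→b6/s0 VC-HIT; vc=[14,2,4]

SEQ = [MISS, MISS, MISS, VC-HIT, VC-HIT, L1-HIT, VC-HIT, VC-HIT, MISS, VC-HIT]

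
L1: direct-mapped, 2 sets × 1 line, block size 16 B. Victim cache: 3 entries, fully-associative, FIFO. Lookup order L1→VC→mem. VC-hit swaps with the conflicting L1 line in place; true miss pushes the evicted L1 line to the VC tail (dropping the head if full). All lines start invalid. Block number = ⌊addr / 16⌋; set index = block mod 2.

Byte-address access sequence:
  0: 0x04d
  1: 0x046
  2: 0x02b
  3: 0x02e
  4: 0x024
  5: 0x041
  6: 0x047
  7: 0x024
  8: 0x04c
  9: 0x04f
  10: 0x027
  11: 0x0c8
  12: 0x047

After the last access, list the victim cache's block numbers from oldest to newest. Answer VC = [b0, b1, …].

VC = [12, 2]

0: 0x4d (blk 4, set 0) → MISS  vc=[]
1: 0x46 (blk 4, set 0) → L1-HIT  vc=[]
2: 0x2b (blk 2, set 0) → MISS  vc=[4]
3: 0x2e (blk 2, set 0) → L1-HIT  vc=[4]
4: 0x24 (blk 2, set 0) → L1-HIT  vc=[4]
5: 0x41 (blk 4, set 0) → VC-HIT  vc=[2]
6: 0x47 (blk 4, set 0) → L1-HIT  vc=[2]
7: 0x24 (blk 2, set 0) → VC-HIT  vc=[4]
8: 0x4c (blk 4, set 0) → VC-HIT  vc=[2]
9: 0x4f (blk 4, set 0) → L1-HIT  vc=[2]
10: 0x27 (blk 2, set 0) → VC-HIT  vc=[4]
11: 0xc8 (blk 12, set 0) → MISS  vc=[4, 2]
12: 0x47 (blk 4, set 0) → VC-HIT  vc=[12, 2]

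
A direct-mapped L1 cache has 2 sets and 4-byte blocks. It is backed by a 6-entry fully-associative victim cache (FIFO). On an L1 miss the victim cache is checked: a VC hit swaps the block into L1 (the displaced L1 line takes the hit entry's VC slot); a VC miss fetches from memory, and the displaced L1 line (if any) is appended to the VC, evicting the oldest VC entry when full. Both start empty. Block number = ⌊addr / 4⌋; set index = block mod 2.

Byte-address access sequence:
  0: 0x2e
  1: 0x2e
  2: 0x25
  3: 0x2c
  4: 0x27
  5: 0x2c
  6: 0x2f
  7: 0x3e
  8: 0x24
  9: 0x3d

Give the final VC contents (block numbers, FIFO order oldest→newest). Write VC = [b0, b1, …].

  [0] addr=0x2e blk=11 s=1: MISS | VC []
  [1] addr=0x2e blk=11 s=1: L1-HIT | VC []
  [2] addr=0x25 blk=9 s=1: MISS | VC [11]
  [3] addr=0x2c blk=11 s=1: VC-HIT | VC [9]
  [4] addr=0x27 blk=9 s=1: VC-HIT | VC [11]
  [5] addr=0x2c blk=11 s=1: VC-HIT | VC [9]
  [6] addr=0x2f blk=11 s=1: L1-HIT | VC [9]
  [7] addr=0x3e blk=15 s=1: MISS | VC [9, 11]
  [8] addr=0x24 blk=9 s=1: VC-HIT | VC [15, 11]
  [9] addr=0x3d blk=15 s=1: VC-HIT | VC [9, 11]

VC = [9, 11]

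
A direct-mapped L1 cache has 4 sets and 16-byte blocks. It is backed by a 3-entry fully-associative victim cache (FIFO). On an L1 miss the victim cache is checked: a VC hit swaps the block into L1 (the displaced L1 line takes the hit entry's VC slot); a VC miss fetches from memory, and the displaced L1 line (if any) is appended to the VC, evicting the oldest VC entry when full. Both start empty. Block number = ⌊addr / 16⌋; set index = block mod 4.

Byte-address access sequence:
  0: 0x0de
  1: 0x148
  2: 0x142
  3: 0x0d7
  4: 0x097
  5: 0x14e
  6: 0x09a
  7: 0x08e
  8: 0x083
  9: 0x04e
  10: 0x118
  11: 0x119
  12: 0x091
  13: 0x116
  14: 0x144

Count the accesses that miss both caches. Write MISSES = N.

MISSES = 6

  [0] addr=0xde blk=13 s=1: MISS | VC []
  [1] addr=0x148 blk=20 s=0: MISS | VC []
  [2] addr=0x142 blk=20 s=0: L1-HIT | VC []
  [3] addr=0xd7 blk=13 s=1: L1-HIT | VC []
  [4] addr=0x97 blk=9 s=1: MISS | VC [13]
  [5] addr=0x14e blk=20 s=0: L1-HIT | VC [13]
  [6] addr=0x9a blk=9 s=1: L1-HIT | VC [13]
  [7] addr=0x8e blk=8 s=0: MISS | VC [13, 20]
  [8] addr=0x83 blk=8 s=0: L1-HIT | VC [13, 20]
  [9] addr=0x4e blk=4 s=0: MISS | VC [13, 20, 8]
  [10] addr=0x118 blk=17 s=1: MISS | VC [20, 8, 9]
  [11] addr=0x119 blk=17 s=1: L1-HIT | VC [20, 8, 9]
  [12] addr=0x91 blk=9 s=1: VC-HIT | VC [20, 8, 17]
  [13] addr=0x116 blk=17 s=1: VC-HIT | VC [20, 8, 9]
  [14] addr=0x144 blk=20 s=0: VC-HIT | VC [4, 8, 9]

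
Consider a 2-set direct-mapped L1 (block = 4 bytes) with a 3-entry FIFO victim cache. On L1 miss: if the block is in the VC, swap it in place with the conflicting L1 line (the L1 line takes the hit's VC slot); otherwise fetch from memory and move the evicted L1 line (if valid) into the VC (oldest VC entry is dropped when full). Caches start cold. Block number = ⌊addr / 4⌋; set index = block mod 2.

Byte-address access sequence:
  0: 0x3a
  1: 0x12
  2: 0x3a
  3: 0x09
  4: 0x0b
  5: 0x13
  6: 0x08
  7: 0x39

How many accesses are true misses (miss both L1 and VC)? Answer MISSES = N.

MISSES = 3

0: 0x3a (blk 14, set 0) → MISS  vc=[]
1: 0x12 (blk 4, set 0) → MISS  vc=[14]
2: 0x3a (blk 14, set 0) → VC-HIT  vc=[4]
3: 0x9 (blk 2, set 0) → MISS  vc=[4, 14]
4: 0xb (blk 2, set 0) → L1-HIT  vc=[4, 14]
5: 0x13 (blk 4, set 0) → VC-HIT  vc=[2, 14]
6: 0x8 (blk 2, set 0) → VC-HIT  vc=[4, 14]
7: 0x39 (blk 14, set 0) → VC-HIT  vc=[4, 2]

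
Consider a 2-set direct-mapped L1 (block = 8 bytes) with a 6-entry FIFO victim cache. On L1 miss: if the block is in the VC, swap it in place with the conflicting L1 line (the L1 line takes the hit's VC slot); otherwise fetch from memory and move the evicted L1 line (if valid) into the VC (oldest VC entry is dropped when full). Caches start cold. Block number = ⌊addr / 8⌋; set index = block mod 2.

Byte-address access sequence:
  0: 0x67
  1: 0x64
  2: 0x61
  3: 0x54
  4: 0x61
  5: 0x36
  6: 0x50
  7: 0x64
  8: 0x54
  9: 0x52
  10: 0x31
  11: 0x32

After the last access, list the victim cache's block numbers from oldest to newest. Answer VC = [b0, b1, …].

VC = [10, 12]

#0 0x67→b12/s0 MISS; vc=[]
#1 0x64→b12/s0 L1-HIT; vc=[]
#2 0x61→b12/s0 L1-HIT; vc=[]
#3 0x54→b10/s0 MISS; vc=[12]
#4 0x61→b12/s0 VC-HIT; vc=[10]
#5 0x36→b6/s0 MISS; vc=[10,12]
#6 0x50→b10/s0 VC-HIT; vc=[6,12]
#7 0x64→b12/s0 VC-HIT; vc=[6,10]
#8 0x54→b10/s0 VC-HIT; vc=[6,12]
#9 0x52→b10/s0 L1-HIT; vc=[6,12]
#10 0x31→b6/s0 VC-HIT; vc=[10,12]
#11 0x32→b6/s0 L1-HIT; vc=[10,12]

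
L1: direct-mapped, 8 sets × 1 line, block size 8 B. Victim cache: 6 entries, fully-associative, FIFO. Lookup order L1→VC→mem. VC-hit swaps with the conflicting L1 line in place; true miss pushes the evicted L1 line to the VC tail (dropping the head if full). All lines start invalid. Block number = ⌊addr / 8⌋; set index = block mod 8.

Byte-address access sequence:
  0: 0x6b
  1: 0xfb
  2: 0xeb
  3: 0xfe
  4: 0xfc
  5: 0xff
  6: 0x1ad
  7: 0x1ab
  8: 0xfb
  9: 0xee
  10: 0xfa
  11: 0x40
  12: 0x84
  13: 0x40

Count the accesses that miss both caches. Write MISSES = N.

MISSES = 6

0: 0x6b (blk 13, set 5) → MISS  vc=[]
1: 0xfb (blk 31, set 7) → MISS  vc=[]
2: 0xeb (blk 29, set 5) → MISS  vc=[13]
3: 0xfe (blk 31, set 7) → L1-HIT  vc=[13]
4: 0xfc (blk 31, set 7) → L1-HIT  vc=[13]
5: 0xff (blk 31, set 7) → L1-HIT  vc=[13]
6: 0x1ad (blk 53, set 5) → MISS  vc=[13, 29]
7: 0x1ab (blk 53, set 5) → L1-HIT  vc=[13, 29]
8: 0xfb (blk 31, set 7) → L1-HIT  vc=[13, 29]
9: 0xee (blk 29, set 5) → VC-HIT  vc=[13, 53]
10: 0xfa (blk 31, set 7) → L1-HIT  vc=[13, 53]
11: 0x40 (blk 8, set 0) → MISS  vc=[13, 53]
12: 0x84 (blk 16, set 0) → MISS  vc=[13, 53, 8]
13: 0x40 (blk 8, set 0) → VC-HIT  vc=[13, 53, 16]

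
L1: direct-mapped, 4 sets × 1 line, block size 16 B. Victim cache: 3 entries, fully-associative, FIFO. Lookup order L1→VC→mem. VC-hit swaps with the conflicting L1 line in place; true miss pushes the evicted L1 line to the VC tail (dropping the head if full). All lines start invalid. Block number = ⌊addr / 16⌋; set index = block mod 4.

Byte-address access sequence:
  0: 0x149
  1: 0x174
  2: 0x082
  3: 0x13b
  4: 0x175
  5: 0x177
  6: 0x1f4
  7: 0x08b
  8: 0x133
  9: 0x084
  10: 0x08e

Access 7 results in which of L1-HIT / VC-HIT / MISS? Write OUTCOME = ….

OUTCOME = L1-HIT

  [0] addr=0x149 blk=20 s=0: MISS | VC []
  [1] addr=0x174 blk=23 s=3: MISS | VC []
  [2] addr=0x82 blk=8 s=0: MISS | VC [20]
  [3] addr=0x13b blk=19 s=3: MISS | VC [20, 23]
  [4] addr=0x175 blk=23 s=3: VC-HIT | VC [20, 19]
  [5] addr=0x177 blk=23 s=3: L1-HIT | VC [20, 19]
  [6] addr=0x1f4 blk=31 s=3: MISS | VC [20, 19, 23]
  [7] addr=0x8b blk=8 s=0: L1-HIT | VC [20, 19, 23]
  [8] addr=0x133 blk=19 s=3: VC-HIT | VC [20, 31, 23]
  [9] addr=0x84 blk=8 s=0: L1-HIT | VC [20, 31, 23]
  [10] addr=0x8e blk=8 s=0: L1-HIT | VC [20, 31, 23]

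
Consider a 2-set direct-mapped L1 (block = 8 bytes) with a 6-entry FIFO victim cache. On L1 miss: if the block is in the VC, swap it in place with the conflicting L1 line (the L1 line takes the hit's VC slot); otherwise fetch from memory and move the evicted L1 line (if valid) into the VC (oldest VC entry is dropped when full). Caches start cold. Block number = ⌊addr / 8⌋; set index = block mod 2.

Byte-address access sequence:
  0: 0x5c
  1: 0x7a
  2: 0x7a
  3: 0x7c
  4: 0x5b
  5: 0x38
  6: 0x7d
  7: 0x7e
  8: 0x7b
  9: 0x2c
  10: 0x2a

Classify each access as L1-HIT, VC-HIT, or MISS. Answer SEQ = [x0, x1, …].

  [0] addr=0x5c blk=11 s=1: MISS | VC []
  [1] addr=0x7a blk=15 s=1: MISS | VC [11]
  [2] addr=0x7a blk=15 s=1: L1-HIT | VC [11]
  [3] addr=0x7c blk=15 s=1: L1-HIT | VC [11]
  [4] addr=0x5b blk=11 s=1: VC-HIT | VC [15]
  [5] addr=0x38 blk=7 s=1: MISS | VC [15, 11]
  [6] addr=0x7d blk=15 s=1: VC-HIT | VC [7, 11]
  [7] addr=0x7e blk=15 s=1: L1-HIT | VC [7, 11]
  [8] addr=0x7b blk=15 s=1: L1-HIT | VC [7, 11]
  [9] addr=0x2c blk=5 s=1: MISS | VC [7, 11, 15]
  [10] addr=0x2a blk=5 s=1: L1-HIT | VC [7, 11, 15]

SEQ = [MISS, MISS, L1-HIT, L1-HIT, VC-HIT, MISS, VC-HIT, L1-HIT, L1-HIT, MISS, L1-HIT]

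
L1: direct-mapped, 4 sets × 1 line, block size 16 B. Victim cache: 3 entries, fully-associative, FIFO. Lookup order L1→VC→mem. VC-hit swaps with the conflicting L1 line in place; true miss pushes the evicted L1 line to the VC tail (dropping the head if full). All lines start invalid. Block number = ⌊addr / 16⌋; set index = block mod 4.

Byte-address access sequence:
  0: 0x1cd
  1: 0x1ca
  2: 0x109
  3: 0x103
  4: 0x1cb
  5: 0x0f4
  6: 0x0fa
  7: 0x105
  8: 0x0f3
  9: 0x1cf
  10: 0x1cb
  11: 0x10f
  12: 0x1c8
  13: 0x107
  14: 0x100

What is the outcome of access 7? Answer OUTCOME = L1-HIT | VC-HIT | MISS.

OUTCOME = VC-HIT

  [0] addr=0x1cd blk=28 s=0: MISS | VC []
  [1] addr=0x1ca blk=28 s=0: L1-HIT | VC []
  [2] addr=0x109 blk=16 s=0: MISS | VC [28]
  [3] addr=0x103 blk=16 s=0: L1-HIT | VC [28]
  [4] addr=0x1cb blk=28 s=0: VC-HIT | VC [16]
  [5] addr=0xf4 blk=15 s=3: MISS | VC [16]
  [6] addr=0xfa blk=15 s=3: L1-HIT | VC [16]
  [7] addr=0x105 blk=16 s=0: VC-HIT | VC [28]
  [8] addr=0xf3 blk=15 s=3: L1-HIT | VC [28]
  [9] addr=0x1cf blk=28 s=0: VC-HIT | VC [16]
  [10] addr=0x1cb blk=28 s=0: L1-HIT | VC [16]
  [11] addr=0x10f blk=16 s=0: VC-HIT | VC [28]
  [12] addr=0x1c8 blk=28 s=0: VC-HIT | VC [16]
  [13] addr=0x107 blk=16 s=0: VC-HIT | VC [28]
  [14] addr=0x100 blk=16 s=0: L1-HIT | VC [28]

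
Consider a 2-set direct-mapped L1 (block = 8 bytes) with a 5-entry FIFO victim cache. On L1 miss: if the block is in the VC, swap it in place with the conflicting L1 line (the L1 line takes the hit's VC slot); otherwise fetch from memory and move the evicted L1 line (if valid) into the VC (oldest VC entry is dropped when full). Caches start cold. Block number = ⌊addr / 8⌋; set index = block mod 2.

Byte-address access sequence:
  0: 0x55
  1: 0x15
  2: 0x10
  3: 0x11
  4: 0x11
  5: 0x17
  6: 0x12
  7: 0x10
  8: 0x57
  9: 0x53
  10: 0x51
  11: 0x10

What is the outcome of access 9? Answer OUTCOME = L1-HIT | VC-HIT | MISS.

OUTCOME = L1-HIT

0: 0x55 (blk 10, set 0) → MISS  vc=[]
1: 0x15 (blk 2, set 0) → MISS  vc=[10]
2: 0x10 (blk 2, set 0) → L1-HIT  vc=[10]
3: 0x11 (blk 2, set 0) → L1-HIT  vc=[10]
4: 0x11 (blk 2, set 0) → L1-HIT  vc=[10]
5: 0x17 (blk 2, set 0) → L1-HIT  vc=[10]
6: 0x12 (blk 2, set 0) → L1-HIT  vc=[10]
7: 0x10 (blk 2, set 0) → L1-HIT  vc=[10]
8: 0x57 (blk 10, set 0) → VC-HIT  vc=[2]
9: 0x53 (blk 10, set 0) → L1-HIT  vc=[2]
10: 0x51 (blk 10, set 0) → L1-HIT  vc=[2]
11: 0x10 (blk 2, set 0) → VC-HIT  vc=[10]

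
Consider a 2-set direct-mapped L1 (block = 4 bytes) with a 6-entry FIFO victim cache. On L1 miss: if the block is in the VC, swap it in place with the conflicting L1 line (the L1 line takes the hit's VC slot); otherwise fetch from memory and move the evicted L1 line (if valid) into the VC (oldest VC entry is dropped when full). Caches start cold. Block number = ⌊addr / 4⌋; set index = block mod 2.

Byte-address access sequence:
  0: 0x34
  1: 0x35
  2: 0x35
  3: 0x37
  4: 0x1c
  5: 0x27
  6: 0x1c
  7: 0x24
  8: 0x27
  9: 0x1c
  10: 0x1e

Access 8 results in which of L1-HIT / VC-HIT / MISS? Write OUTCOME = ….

OUTCOME = L1-HIT

  [0] addr=0x34 blk=13 s=1: MISS | VC []
  [1] addr=0x35 blk=13 s=1: L1-HIT | VC []
  [2] addr=0x35 blk=13 s=1: L1-HIT | VC []
  [3] addr=0x37 blk=13 s=1: L1-HIT | VC []
  [4] addr=0x1c blk=7 s=1: MISS | VC [13]
  [5] addr=0x27 blk=9 s=1: MISS | VC [13, 7]
  [6] addr=0x1c blk=7 s=1: VC-HIT | VC [13, 9]
  [7] addr=0x24 blk=9 s=1: VC-HIT | VC [13, 7]
  [8] addr=0x27 blk=9 s=1: L1-HIT | VC [13, 7]
  [9] addr=0x1c blk=7 s=1: VC-HIT | VC [13, 9]
  [10] addr=0x1e blk=7 s=1: L1-HIT | VC [13, 9]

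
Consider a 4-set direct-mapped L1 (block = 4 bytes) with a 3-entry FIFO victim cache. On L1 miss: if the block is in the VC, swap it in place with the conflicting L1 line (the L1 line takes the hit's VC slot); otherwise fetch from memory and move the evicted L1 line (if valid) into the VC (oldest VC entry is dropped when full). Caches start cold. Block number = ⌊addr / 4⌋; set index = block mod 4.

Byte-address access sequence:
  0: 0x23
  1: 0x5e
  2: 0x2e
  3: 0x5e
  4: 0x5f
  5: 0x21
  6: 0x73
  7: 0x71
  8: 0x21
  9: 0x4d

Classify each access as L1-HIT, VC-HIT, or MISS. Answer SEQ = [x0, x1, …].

SEQ = [MISS, MISS, MISS, VC-HIT, L1-HIT, L1-HIT, MISS, L1-HIT, VC-HIT, MISS]

  [0] addr=0x23 blk=8 s=0: MISS | VC []
  [1] addr=0x5e blk=23 s=3: MISS | VC []
  [2] addr=0x2e blk=11 s=3: MISS | VC [23]
  [3] addr=0x5e blk=23 s=3: VC-HIT | VC [11]
  [4] addr=0x5f blk=23 s=3: L1-HIT | VC [11]
  [5] addr=0x21 blk=8 s=0: L1-HIT | VC [11]
  [6] addr=0x73 blk=28 s=0: MISS | VC [11, 8]
  [7] addr=0x71 blk=28 s=0: L1-HIT | VC [11, 8]
  [8] addr=0x21 blk=8 s=0: VC-HIT | VC [11, 28]
  [9] addr=0x4d blk=19 s=3: MISS | VC [11, 28, 23]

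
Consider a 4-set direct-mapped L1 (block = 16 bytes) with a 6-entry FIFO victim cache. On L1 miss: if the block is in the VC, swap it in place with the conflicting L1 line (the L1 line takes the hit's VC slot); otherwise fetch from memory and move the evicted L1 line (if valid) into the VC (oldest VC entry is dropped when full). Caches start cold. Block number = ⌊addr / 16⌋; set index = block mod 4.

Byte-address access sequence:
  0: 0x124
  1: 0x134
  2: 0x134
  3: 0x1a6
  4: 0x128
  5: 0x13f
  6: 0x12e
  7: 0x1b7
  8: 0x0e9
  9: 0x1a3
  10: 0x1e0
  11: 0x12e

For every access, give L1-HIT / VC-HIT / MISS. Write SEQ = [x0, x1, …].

SEQ = [MISS, MISS, L1-HIT, MISS, VC-HIT, L1-HIT, L1-HIT, MISS, MISS, VC-HIT, MISS, VC-HIT]

  [0] addr=0x124 blk=18 s=2: MISS | VC []
  [1] addr=0x134 blk=19 s=3: MISS | VC []
  [2] addr=0x134 blk=19 s=3: L1-HIT | VC []
  [3] addr=0x1a6 blk=26 s=2: MISS | VC [18]
  [4] addr=0x128 blk=18 s=2: VC-HIT | VC [26]
  [5] addr=0x13f blk=19 s=3: L1-HIT | VC [26]
  [6] addr=0x12e blk=18 s=2: L1-HIT | VC [26]
  [7] addr=0x1b7 blk=27 s=3: MISS | VC [26, 19]
  [8] addr=0xe9 blk=14 s=2: MISS | VC [26, 19, 18]
  [9] addr=0x1a3 blk=26 s=2: VC-HIT | VC [14, 19, 18]
  [10] addr=0x1e0 blk=30 s=2: MISS | VC [14, 19, 18, 26]
  [11] addr=0x12e blk=18 s=2: VC-HIT | VC [14, 19, 30, 26]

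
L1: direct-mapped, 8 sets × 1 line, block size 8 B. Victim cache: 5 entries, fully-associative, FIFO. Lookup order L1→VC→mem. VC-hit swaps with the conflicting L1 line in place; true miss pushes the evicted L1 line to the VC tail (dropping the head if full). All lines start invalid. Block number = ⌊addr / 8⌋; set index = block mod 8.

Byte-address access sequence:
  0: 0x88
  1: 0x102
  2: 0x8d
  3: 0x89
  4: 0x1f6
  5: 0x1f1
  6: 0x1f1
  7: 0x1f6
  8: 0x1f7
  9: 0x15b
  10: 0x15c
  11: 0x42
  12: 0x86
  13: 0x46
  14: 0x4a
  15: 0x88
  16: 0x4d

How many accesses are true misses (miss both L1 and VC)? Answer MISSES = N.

0: 0x88 (blk 17, set 1) → MISS  vc=[]
1: 0x102 (blk 32, set 0) → MISS  vc=[]
2: 0x8d (blk 17, set 1) → L1-HIT  vc=[]
3: 0x89 (blk 17, set 1) → L1-HIT  vc=[]
4: 0x1f6 (blk 62, set 6) → MISS  vc=[]
5: 0x1f1 (blk 62, set 6) → L1-HIT  vc=[]
6: 0x1f1 (blk 62, set 6) → L1-HIT  vc=[]
7: 0x1f6 (blk 62, set 6) → L1-HIT  vc=[]
8: 0x1f7 (blk 62, set 6) → L1-HIT  vc=[]
9: 0x15b (blk 43, set 3) → MISS  vc=[]
10: 0x15c (blk 43, set 3) → L1-HIT  vc=[]
11: 0x42 (blk 8, set 0) → MISS  vc=[32]
12: 0x86 (blk 16, set 0) → MISS  vc=[32, 8]
13: 0x46 (blk 8, set 0) → VC-HIT  vc=[32, 16]
14: 0x4a (blk 9, set 1) → MISS  vc=[32, 16, 17]
15: 0x88 (blk 17, set 1) → VC-HIT  vc=[32, 16, 9]
16: 0x4d (blk 9, set 1) → VC-HIT  vc=[32, 16, 17]

MISSES = 7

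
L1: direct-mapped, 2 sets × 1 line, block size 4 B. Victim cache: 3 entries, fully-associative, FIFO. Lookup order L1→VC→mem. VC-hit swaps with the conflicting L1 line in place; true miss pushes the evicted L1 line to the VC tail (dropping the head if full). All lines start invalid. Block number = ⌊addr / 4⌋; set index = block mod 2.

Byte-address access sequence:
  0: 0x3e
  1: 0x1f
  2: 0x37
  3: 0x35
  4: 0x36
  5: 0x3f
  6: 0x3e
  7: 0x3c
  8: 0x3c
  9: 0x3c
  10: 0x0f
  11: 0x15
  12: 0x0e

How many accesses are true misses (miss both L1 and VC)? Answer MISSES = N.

0: 0x3e (blk 15, set 1) → MISS  vc=[]
1: 0x1f (blk 7, set 1) → MISS  vc=[15]
2: 0x37 (blk 13, set 1) → MISS  vc=[15, 7]
3: 0x35 (blk 13, set 1) → L1-HIT  vc=[15, 7]
4: 0x36 (blk 13, set 1) → L1-HIT  vc=[15, 7]
5: 0x3f (blk 15, set 1) → VC-HIT  vc=[13, 7]
6: 0x3e (blk 15, set 1) → L1-HIT  vc=[13, 7]
7: 0x3c (blk 15, set 1) → L1-HIT  vc=[13, 7]
8: 0x3c (blk 15, set 1) → L1-HIT  vc=[13, 7]
9: 0x3c (blk 15, set 1) → L1-HIT  vc=[13, 7]
10: 0xf (blk 3, set 1) → MISS  vc=[13, 7, 15]
11: 0x15 (blk 5, set 1) → MISS  vc=[7, 15, 3]
12: 0xe (blk 3, set 1) → VC-HIT  vc=[7, 15, 5]

MISSES = 5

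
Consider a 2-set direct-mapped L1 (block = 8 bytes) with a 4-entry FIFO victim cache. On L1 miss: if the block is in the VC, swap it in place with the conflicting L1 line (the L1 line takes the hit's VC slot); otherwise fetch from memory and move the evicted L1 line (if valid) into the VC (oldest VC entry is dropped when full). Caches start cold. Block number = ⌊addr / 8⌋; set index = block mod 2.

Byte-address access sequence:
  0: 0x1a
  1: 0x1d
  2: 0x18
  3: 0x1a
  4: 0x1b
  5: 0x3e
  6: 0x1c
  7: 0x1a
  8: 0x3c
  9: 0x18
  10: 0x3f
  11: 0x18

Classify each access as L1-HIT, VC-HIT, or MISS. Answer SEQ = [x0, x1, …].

SEQ = [MISS, L1-HIT, L1-HIT, L1-HIT, L1-HIT, MISS, VC-HIT, L1-HIT, VC-HIT, VC-HIT, VC-HIT, VC-HIT]

0: 0x1a (blk 3, set 1) → MISS  vc=[]
1: 0x1d (blk 3, set 1) → L1-HIT  vc=[]
2: 0x18 (blk 3, set 1) → L1-HIT  vc=[]
3: 0x1a (blk 3, set 1) → L1-HIT  vc=[]
4: 0x1b (blk 3, set 1) → L1-HIT  vc=[]
5: 0x3e (blk 7, set 1) → MISS  vc=[3]
6: 0x1c (blk 3, set 1) → VC-HIT  vc=[7]
7: 0x1a (blk 3, set 1) → L1-HIT  vc=[7]
8: 0x3c (blk 7, set 1) → VC-HIT  vc=[3]
9: 0x18 (blk 3, set 1) → VC-HIT  vc=[7]
10: 0x3f (blk 7, set 1) → VC-HIT  vc=[3]
11: 0x18 (blk 3, set 1) → VC-HIT  vc=[7]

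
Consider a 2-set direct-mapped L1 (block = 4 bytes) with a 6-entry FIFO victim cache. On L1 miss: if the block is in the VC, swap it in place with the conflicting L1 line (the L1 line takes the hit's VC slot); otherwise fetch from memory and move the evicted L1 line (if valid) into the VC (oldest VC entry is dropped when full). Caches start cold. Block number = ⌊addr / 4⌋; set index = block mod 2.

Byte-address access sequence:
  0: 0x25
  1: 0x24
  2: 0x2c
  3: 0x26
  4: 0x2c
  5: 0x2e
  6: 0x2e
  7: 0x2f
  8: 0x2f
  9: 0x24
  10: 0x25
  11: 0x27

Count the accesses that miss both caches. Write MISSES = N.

MISSES = 2

#0 0x25→b9/s1 MISS; vc=[]
#1 0x24→b9/s1 L1-HIT; vc=[]
#2 0x2c→b11/s1 MISS; vc=[9]
#3 0x26→b9/s1 VC-HIT; vc=[11]
#4 0x2c→b11/s1 VC-HIT; vc=[9]
#5 0x2e→b11/s1 L1-HIT; vc=[9]
#6 0x2e→b11/s1 L1-HIT; vc=[9]
#7 0x2f→b11/s1 L1-HIT; vc=[9]
#8 0x2f→b11/s1 L1-HIT; vc=[9]
#9 0x24→b9/s1 VC-HIT; vc=[11]
#10 0x25→b9/s1 L1-HIT; vc=[11]
#11 0x27→b9/s1 L1-HIT; vc=[11]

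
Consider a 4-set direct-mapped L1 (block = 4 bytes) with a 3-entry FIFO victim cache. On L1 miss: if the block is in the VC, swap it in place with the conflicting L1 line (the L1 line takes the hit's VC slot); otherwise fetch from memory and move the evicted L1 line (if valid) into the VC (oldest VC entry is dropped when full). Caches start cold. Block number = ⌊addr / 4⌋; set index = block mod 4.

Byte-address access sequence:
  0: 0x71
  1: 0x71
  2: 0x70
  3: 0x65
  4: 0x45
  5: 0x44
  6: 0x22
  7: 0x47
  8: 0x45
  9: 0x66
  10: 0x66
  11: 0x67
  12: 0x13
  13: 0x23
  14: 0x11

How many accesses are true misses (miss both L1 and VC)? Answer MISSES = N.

MISSES = 5

  [0] addr=0x71 blk=28 s=0: MISS | VC []
  [1] addr=0x71 blk=28 s=0: L1-HIT | VC []
  [2] addr=0x70 blk=28 s=0: L1-HIT | VC []
  [3] addr=0x65 blk=25 s=1: MISS | VC []
  [4] addr=0x45 blk=17 s=1: MISS | VC [25]
  [5] addr=0x44 blk=17 s=1: L1-HIT | VC [25]
  [6] addr=0x22 blk=8 s=0: MISS | VC [25, 28]
  [7] addr=0x47 blk=17 s=1: L1-HIT | VC [25, 28]
  [8] addr=0x45 blk=17 s=1: L1-HIT | VC [25, 28]
  [9] addr=0x66 blk=25 s=1: VC-HIT | VC [17, 28]
  [10] addr=0x66 blk=25 s=1: L1-HIT | VC [17, 28]
  [11] addr=0x67 blk=25 s=1: L1-HIT | VC [17, 28]
  [12] addr=0x13 blk=4 s=0: MISS | VC [17, 28, 8]
  [13] addr=0x23 blk=8 s=0: VC-HIT | VC [17, 28, 4]
  [14] addr=0x11 blk=4 s=0: VC-HIT | VC [17, 28, 8]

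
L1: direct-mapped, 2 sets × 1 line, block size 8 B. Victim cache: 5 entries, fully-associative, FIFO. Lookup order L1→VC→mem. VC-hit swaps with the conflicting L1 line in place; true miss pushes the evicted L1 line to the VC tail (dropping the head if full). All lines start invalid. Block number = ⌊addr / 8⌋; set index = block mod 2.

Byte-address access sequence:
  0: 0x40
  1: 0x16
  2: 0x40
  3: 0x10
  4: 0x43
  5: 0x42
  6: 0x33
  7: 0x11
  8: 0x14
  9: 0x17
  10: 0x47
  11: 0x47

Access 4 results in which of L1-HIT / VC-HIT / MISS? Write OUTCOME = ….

OUTCOME = VC-HIT

#0 0x40→b8/s0 MISS; vc=[]
#1 0x16→b2/s0 MISS; vc=[8]
#2 0x40→b8/s0 VC-HIT; vc=[2]
#3 0x10→b2/s0 VC-HIT; vc=[8]
#4 0x43→b8/s0 VC-HIT; vc=[2]
#5 0x42→b8/s0 L1-HIT; vc=[2]
#6 0x33→b6/s0 MISS; vc=[2,8]
#7 0x11→b2/s0 VC-HIT; vc=[6,8]
#8 0x14→b2/s0 L1-HIT; vc=[6,8]
#9 0x17→b2/s0 L1-HIT; vc=[6,8]
#10 0x47→b8/s0 VC-HIT; vc=[6,2]
#11 0x47→b8/s0 L1-HIT; vc=[6,2]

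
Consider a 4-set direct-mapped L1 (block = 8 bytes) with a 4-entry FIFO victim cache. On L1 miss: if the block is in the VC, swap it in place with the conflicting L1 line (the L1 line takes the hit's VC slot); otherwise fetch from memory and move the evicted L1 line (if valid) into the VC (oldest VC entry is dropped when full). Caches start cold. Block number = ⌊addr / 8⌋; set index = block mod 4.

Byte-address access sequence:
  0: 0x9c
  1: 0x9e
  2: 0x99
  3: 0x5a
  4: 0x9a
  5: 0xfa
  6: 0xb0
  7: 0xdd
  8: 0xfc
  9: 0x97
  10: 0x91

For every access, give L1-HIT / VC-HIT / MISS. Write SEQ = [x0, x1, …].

SEQ = [MISS, L1-HIT, L1-HIT, MISS, VC-HIT, MISS, MISS, MISS, VC-HIT, MISS, L1-HIT]

  [0] addr=0x9c blk=19 s=3: MISS | VC []
  [1] addr=0x9e blk=19 s=3: L1-HIT | VC []
  [2] addr=0x99 blk=19 s=3: L1-HIT | VC []
  [3] addr=0x5a blk=11 s=3: MISS | VC [19]
  [4] addr=0x9a blk=19 s=3: VC-HIT | VC [11]
  [5] addr=0xfa blk=31 s=3: MISS | VC [11, 19]
  [6] addr=0xb0 blk=22 s=2: MISS | VC [11, 19]
  [7] addr=0xdd blk=27 s=3: MISS | VC [11, 19, 31]
  [8] addr=0xfc blk=31 s=3: VC-HIT | VC [11, 19, 27]
  [9] addr=0x97 blk=18 s=2: MISS | VC [11, 19, 27, 22]
  [10] addr=0x91 blk=18 s=2: L1-HIT | VC [11, 19, 27, 22]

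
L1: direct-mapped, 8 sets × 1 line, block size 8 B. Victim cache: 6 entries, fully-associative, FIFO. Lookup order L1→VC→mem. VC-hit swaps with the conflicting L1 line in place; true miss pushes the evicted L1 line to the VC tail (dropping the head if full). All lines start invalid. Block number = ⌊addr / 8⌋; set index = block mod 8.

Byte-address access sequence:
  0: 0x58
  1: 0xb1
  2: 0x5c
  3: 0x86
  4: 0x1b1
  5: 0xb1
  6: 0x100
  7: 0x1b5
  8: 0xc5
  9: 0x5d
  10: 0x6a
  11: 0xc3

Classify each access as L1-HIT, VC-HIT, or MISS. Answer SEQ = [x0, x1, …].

#0 0x58→b11/s3 MISS; vc=[]
#1 0xb1→b22/s6 MISS; vc=[]
#2 0x5c→b11/s3 L1-HIT; vc=[]
#3 0x86→b16/s0 MISS; vc=[]
#4 0x1b1→b54/s6 MISS; vc=[22]
#5 0xb1→b22/s6 VC-HIT; vc=[54]
#6 0x100→b32/s0 MISS; vc=[54,16]
#7 0x1b5→b54/s6 VC-HIT; vc=[22,16]
#8 0xc5→b24/s0 MISS; vc=[22,16,32]
#9 0x5d→b11/s3 L1-HIT; vc=[22,16,32]
#10 0x6a→b13/s5 MISS; vc=[22,16,32]
#11 0xc3→b24/s0 L1-HIT; vc=[22,16,32]

SEQ = [MISS, MISS, L1-HIT, MISS, MISS, VC-HIT, MISS, VC-HIT, MISS, L1-HIT, MISS, L1-HIT]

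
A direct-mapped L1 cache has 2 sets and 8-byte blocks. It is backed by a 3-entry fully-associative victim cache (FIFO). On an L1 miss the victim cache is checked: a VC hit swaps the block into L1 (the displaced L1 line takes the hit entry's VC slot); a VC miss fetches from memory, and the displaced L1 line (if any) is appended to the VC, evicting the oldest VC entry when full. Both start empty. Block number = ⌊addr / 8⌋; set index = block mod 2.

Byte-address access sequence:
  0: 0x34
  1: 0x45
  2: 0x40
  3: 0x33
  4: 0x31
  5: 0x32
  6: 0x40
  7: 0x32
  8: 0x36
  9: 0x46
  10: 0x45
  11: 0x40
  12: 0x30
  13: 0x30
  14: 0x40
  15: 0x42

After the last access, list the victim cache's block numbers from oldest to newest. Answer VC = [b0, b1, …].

  [0] addr=0x34 blk=6 s=0: MISS | VC []
  [1] addr=0x45 blk=8 s=0: MISS | VC [6]
  [2] addr=0x40 blk=8 s=0: L1-HIT | VC [6]
  [3] addr=0x33 blk=6 s=0: VC-HIT | VC [8]
  [4] addr=0x31 blk=6 s=0: L1-HIT | VC [8]
  [5] addr=0x32 blk=6 s=0: L1-HIT | VC [8]
  [6] addr=0x40 blk=8 s=0: VC-HIT | VC [6]
  [7] addr=0x32 blk=6 s=0: VC-HIT | VC [8]
  [8] addr=0x36 blk=6 s=0: L1-HIT | VC [8]
  [9] addr=0x46 blk=8 s=0: VC-HIT | VC [6]
  [10] addr=0x45 blk=8 s=0: L1-HIT | VC [6]
  [11] addr=0x40 blk=8 s=0: L1-HIT | VC [6]
  [12] addr=0x30 blk=6 s=0: VC-HIT | VC [8]
  [13] addr=0x30 blk=6 s=0: L1-HIT | VC [8]
  [14] addr=0x40 blk=8 s=0: VC-HIT | VC [6]
  [15] addr=0x42 blk=8 s=0: L1-HIT | VC [6]

VC = [6]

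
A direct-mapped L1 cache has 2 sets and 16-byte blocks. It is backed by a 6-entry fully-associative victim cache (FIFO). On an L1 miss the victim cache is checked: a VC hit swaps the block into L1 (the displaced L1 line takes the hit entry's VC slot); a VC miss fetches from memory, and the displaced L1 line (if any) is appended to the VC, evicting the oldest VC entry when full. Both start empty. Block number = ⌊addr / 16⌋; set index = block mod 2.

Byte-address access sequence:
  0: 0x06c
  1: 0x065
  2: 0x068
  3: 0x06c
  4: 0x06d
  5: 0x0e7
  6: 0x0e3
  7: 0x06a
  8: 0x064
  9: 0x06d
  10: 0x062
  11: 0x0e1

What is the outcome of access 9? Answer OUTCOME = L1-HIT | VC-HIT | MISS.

0: 0x6c (blk 6, set 0) → MISS  vc=[]
1: 0x65 (blk 6, set 0) → L1-HIT  vc=[]
2: 0x68 (blk 6, set 0) → L1-HIT  vc=[]
3: 0x6c (blk 6, set 0) → L1-HIT  vc=[]
4: 0x6d (blk 6, set 0) → L1-HIT  vc=[]
5: 0xe7 (blk 14, set 0) → MISS  vc=[6]
6: 0xe3 (blk 14, set 0) → L1-HIT  vc=[6]
7: 0x6a (blk 6, set 0) → VC-HIT  vc=[14]
8: 0x64 (blk 6, set 0) → L1-HIT  vc=[14]
9: 0x6d (blk 6, set 0) → L1-HIT  vc=[14]
10: 0x62 (blk 6, set 0) → L1-HIT  vc=[14]
11: 0xe1 (blk 14, set 0) → VC-HIT  vc=[6]

OUTCOME = L1-HIT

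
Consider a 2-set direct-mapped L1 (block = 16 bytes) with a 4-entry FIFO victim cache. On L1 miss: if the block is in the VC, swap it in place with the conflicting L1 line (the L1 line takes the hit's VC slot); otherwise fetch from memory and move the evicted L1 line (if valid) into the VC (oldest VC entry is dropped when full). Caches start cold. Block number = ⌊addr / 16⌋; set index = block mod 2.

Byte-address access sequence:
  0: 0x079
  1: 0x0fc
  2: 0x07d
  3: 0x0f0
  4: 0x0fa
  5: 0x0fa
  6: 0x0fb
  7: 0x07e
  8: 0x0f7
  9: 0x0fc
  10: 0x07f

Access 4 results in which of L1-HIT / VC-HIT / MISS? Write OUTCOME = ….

  [0] addr=0x79 blk=7 s=1: MISS | VC []
  [1] addr=0xfc blk=15 s=1: MISS | VC [7]
  [2] addr=0x7d blk=7 s=1: VC-HIT | VC [15]
  [3] addr=0xf0 blk=15 s=1: VC-HIT | VC [7]
  [4] addr=0xfa blk=15 s=1: L1-HIT | VC [7]
  [5] addr=0xfa blk=15 s=1: L1-HIT | VC [7]
  [6] addr=0xfb blk=15 s=1: L1-HIT | VC [7]
  [7] addr=0x7e blk=7 s=1: VC-HIT | VC [15]
  [8] addr=0xf7 blk=15 s=1: VC-HIT | VC [7]
  [9] addr=0xfc blk=15 s=1: L1-HIT | VC [7]
  [10] addr=0x7f blk=7 s=1: VC-HIT | VC [15]

OUTCOME = L1-HIT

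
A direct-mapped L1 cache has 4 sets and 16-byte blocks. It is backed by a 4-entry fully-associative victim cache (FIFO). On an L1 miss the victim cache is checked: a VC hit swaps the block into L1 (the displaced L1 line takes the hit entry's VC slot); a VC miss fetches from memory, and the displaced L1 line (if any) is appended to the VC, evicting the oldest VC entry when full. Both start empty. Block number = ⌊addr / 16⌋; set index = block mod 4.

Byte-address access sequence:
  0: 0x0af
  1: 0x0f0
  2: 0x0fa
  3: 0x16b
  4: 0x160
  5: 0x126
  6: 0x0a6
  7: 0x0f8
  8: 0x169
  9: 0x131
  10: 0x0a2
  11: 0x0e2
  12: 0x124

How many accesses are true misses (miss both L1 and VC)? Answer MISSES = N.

#0 0xaf→b10/s2 MISS; vc=[]
#1 0xf0→b15/s3 MISS; vc=[]
#2 0xfa→b15/s3 L1-HIT; vc=[]
#3 0x16b→b22/s2 MISS; vc=[10]
#4 0x160→b22/s2 L1-HIT; vc=[10]
#5 0x126→b18/s2 MISS; vc=[10,22]
#6 0xa6→b10/s2 VC-HIT; vc=[18,22]
#7 0xf8→b15/s3 L1-HIT; vc=[18,22]
#8 0x169→b22/s2 VC-HIT; vc=[18,10]
#9 0x131→b19/s3 MISS; vc=[18,10,15]
#10 0xa2→b10/s2 VC-HIT; vc=[18,22,15]
#11 0xe2→b14/s2 MISS; vc=[18,22,15,10]
#12 0x124→b18/s2 VC-HIT; vc=[14,22,15,10]

MISSES = 6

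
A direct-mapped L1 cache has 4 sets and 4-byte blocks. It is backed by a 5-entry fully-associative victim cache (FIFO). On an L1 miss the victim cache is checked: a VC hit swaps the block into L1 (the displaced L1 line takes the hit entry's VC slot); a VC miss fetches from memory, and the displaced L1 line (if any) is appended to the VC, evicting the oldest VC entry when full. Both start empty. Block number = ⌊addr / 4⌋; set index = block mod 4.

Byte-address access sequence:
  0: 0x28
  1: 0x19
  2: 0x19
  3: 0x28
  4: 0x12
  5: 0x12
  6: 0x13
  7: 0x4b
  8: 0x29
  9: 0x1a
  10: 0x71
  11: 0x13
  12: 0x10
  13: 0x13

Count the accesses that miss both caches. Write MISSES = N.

MISSES = 5

  [0] addr=0x28 blk=10 s=2: MISS | VC []
  [1] addr=0x19 blk=6 s=2: MISS | VC [10]
  [2] addr=0x19 blk=6 s=2: L1-HIT | VC [10]
  [3] addr=0x28 blk=10 s=2: VC-HIT | VC [6]
  [4] addr=0x12 blk=4 s=0: MISS | VC [6]
  [5] addr=0x12 blk=4 s=0: L1-HIT | VC [6]
  [6] addr=0x13 blk=4 s=0: L1-HIT | VC [6]
  [7] addr=0x4b blk=18 s=2: MISS | VC [6, 10]
  [8] addr=0x29 blk=10 s=2: VC-HIT | VC [6, 18]
  [9] addr=0x1a blk=6 s=2: VC-HIT | VC [10, 18]
  [10] addr=0x71 blk=28 s=0: MISS | VC [10, 18, 4]
  [11] addr=0x13 blk=4 s=0: VC-HIT | VC [10, 18, 28]
  [12] addr=0x10 blk=4 s=0: L1-HIT | VC [10, 18, 28]
  [13] addr=0x13 blk=4 s=0: L1-HIT | VC [10, 18, 28]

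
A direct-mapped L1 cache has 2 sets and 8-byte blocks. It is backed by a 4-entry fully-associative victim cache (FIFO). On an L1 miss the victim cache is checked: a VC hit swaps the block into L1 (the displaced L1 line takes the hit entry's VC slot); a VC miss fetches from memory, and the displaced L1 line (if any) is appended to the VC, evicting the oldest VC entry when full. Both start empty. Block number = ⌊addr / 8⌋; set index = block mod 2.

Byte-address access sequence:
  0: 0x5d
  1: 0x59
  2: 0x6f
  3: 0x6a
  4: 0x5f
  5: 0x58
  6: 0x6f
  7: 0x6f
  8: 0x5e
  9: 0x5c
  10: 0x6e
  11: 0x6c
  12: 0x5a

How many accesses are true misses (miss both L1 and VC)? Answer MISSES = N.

  [0] addr=0x5d blk=11 s=1: MISS | VC []
  [1] addr=0x59 blk=11 s=1: L1-HIT | VC []
  [2] addr=0x6f blk=13 s=1: MISS | VC [11]
  [3] addr=0x6a blk=13 s=1: L1-HIT | VC [11]
  [4] addr=0x5f blk=11 s=1: VC-HIT | VC [13]
  [5] addr=0x58 blk=11 s=1: L1-HIT | VC [13]
  [6] addr=0x6f blk=13 s=1: VC-HIT | VC [11]
  [7] addr=0x6f blk=13 s=1: L1-HIT | VC [11]
  [8] addr=0x5e blk=11 s=1: VC-HIT | VC [13]
  [9] addr=0x5c blk=11 s=1: L1-HIT | VC [13]
  [10] addr=0x6e blk=13 s=1: VC-HIT | VC [11]
  [11] addr=0x6c blk=13 s=1: L1-HIT | VC [11]
  [12] addr=0x5a blk=11 s=1: VC-HIT | VC [13]

MISSES = 2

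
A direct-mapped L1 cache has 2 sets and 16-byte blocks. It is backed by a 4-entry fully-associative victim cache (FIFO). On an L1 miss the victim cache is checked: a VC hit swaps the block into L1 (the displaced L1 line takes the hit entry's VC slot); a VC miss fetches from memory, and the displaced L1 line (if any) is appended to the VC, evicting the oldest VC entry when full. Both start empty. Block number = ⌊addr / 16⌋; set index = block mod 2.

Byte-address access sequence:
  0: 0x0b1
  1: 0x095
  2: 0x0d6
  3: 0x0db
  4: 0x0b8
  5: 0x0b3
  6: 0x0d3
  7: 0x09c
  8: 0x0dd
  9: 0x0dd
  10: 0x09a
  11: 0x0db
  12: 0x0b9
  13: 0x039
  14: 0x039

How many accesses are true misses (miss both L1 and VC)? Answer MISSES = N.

#0 0xb1→b11/s1 MISS; vc=[]
#1 0x95→b9/s1 MISS; vc=[11]
#2 0xd6→b13/s1 MISS; vc=[11,9]
#3 0xdb→b13/s1 L1-HIT; vc=[11,9]
#4 0xb8→b11/s1 VC-HIT; vc=[13,9]
#5 0xb3→b11/s1 L1-HIT; vc=[13,9]
#6 0xd3→b13/s1 VC-HIT; vc=[11,9]
#7 0x9c→b9/s1 VC-HIT; vc=[11,13]
#8 0xdd→b13/s1 VC-HIT; vc=[11,9]
#9 0xdd→b13/s1 L1-HIT; vc=[11,9]
#10 0x9a→b9/s1 VC-HIT; vc=[11,13]
#11 0xdb→b13/s1 VC-HIT; vc=[11,9]
#12 0xb9→b11/s1 VC-HIT; vc=[13,9]
#13 0x39→b3/s1 MISS; vc=[13,9,11]
#14 0x39→b3/s1 L1-HIT; vc=[13,9,11]

MISSES = 4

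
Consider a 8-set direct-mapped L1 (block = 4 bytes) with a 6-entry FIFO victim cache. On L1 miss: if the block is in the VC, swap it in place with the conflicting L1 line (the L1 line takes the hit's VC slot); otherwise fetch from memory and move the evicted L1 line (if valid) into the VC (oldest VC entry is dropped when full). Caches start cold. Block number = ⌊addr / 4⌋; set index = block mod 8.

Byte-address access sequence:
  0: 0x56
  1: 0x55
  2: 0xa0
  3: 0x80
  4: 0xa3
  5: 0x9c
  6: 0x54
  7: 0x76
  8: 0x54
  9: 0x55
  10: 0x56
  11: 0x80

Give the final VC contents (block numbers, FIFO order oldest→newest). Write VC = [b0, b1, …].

#0 0x56→b21/s5 MISS; vc=[]
#1 0x55→b21/s5 L1-HIT; vc=[]
#2 0xa0→b40/s0 MISS; vc=[]
#3 0x80→b32/s0 MISS; vc=[40]
#4 0xa3→b40/s0 VC-HIT; vc=[32]
#5 0x9c→b39/s7 MISS; vc=[32]
#6 0x54→b21/s5 L1-HIT; vc=[32]
#7 0x76→b29/s5 MISS; vc=[32,21]
#8 0x54→b21/s5 VC-HIT; vc=[32,29]
#9 0x55→b21/s5 L1-HIT; vc=[32,29]
#10 0x56→b21/s5 L1-HIT; vc=[32,29]
#11 0x80→b32/s0 VC-HIT; vc=[40,29]

VC = [40, 29]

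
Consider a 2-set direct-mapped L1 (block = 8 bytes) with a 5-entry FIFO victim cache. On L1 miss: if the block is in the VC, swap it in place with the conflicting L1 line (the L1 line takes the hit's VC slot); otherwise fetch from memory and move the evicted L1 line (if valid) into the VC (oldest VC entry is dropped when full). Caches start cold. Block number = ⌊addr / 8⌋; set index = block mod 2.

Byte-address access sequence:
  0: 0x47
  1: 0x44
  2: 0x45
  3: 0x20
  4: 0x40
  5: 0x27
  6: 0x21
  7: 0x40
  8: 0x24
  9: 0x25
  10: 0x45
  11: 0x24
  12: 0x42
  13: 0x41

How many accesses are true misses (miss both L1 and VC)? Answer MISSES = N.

MISSES = 2

  [0] addr=0x47 blk=8 s=0: MISS | VC []
  [1] addr=0x44 blk=8 s=0: L1-HIT | VC []
  [2] addr=0x45 blk=8 s=0: L1-HIT | VC []
  [3] addr=0x20 blk=4 s=0: MISS | VC [8]
  [4] addr=0x40 blk=8 s=0: VC-HIT | VC [4]
  [5] addr=0x27 blk=4 s=0: VC-HIT | VC [8]
  [6] addr=0x21 blk=4 s=0: L1-HIT | VC [8]
  [7] addr=0x40 blk=8 s=0: VC-HIT | VC [4]
  [8] addr=0x24 blk=4 s=0: VC-HIT | VC [8]
  [9] addr=0x25 blk=4 s=0: L1-HIT | VC [8]
  [10] addr=0x45 blk=8 s=0: VC-HIT | VC [4]
  [11] addr=0x24 blk=4 s=0: VC-HIT | VC [8]
  [12] addr=0x42 blk=8 s=0: VC-HIT | VC [4]
  [13] addr=0x41 blk=8 s=0: L1-HIT | VC [4]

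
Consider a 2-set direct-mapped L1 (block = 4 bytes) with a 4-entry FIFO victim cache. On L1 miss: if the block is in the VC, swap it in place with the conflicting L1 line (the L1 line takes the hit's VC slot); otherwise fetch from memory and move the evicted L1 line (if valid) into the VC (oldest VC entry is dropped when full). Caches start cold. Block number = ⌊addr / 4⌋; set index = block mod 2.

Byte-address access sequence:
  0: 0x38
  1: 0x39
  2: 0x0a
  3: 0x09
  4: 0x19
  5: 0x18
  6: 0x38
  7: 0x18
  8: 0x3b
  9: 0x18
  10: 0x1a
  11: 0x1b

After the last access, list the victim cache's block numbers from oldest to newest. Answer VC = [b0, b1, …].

VC = [14, 2]

0: 0x38 (blk 14, set 0) → MISS  vc=[]
1: 0x39 (blk 14, set 0) → L1-HIT  vc=[]
2: 0xa (blk 2, set 0) → MISS  vc=[14]
3: 0x9 (blk 2, set 0) → L1-HIT  vc=[14]
4: 0x19 (blk 6, set 0) → MISS  vc=[14, 2]
5: 0x18 (blk 6, set 0) → L1-HIT  vc=[14, 2]
6: 0x38 (blk 14, set 0) → VC-HIT  vc=[6, 2]
7: 0x18 (blk 6, set 0) → VC-HIT  vc=[14, 2]
8: 0x3b (blk 14, set 0) → VC-HIT  vc=[6, 2]
9: 0x18 (blk 6, set 0) → VC-HIT  vc=[14, 2]
10: 0x1a (blk 6, set 0) → L1-HIT  vc=[14, 2]
11: 0x1b (blk 6, set 0) → L1-HIT  vc=[14, 2]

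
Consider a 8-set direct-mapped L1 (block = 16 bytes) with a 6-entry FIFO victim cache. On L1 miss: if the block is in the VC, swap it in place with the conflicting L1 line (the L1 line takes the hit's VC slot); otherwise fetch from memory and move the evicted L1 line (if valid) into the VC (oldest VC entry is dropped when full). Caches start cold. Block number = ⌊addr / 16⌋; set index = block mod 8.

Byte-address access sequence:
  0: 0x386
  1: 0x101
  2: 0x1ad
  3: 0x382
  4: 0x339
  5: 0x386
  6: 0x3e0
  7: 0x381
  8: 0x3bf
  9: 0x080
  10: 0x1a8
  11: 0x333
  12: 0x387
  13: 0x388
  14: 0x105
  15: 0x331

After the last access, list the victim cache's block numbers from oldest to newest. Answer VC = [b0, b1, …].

VC = [56, 59, 8]

#0 0x386→b56/s0 MISS; vc=[]
#1 0x101→b16/s0 MISS; vc=[56]
#2 0x1ad→b26/s2 MISS; vc=[56]
#3 0x382→b56/s0 VC-HIT; vc=[16]
#4 0x339→b51/s3 MISS; vc=[16]
#5 0x386→b56/s0 L1-HIT; vc=[16]
#6 0x3e0→b62/s6 MISS; vc=[16]
#7 0x381→b56/s0 L1-HIT; vc=[16]
#8 0x3bf→b59/s3 MISS; vc=[16,51]
#9 0x80→b8/s0 MISS; vc=[16,51,56]
#10 0x1a8→b26/s2 L1-HIT; vc=[16,51,56]
#11 0x333→b51/s3 VC-HIT; vc=[16,59,56]
#12 0x387→b56/s0 VC-HIT; vc=[16,59,8]
#13 0x388→b56/s0 L1-HIT; vc=[16,59,8]
#14 0x105→b16/s0 VC-HIT; vc=[56,59,8]
#15 0x331→b51/s3 L1-HIT; vc=[56,59,8]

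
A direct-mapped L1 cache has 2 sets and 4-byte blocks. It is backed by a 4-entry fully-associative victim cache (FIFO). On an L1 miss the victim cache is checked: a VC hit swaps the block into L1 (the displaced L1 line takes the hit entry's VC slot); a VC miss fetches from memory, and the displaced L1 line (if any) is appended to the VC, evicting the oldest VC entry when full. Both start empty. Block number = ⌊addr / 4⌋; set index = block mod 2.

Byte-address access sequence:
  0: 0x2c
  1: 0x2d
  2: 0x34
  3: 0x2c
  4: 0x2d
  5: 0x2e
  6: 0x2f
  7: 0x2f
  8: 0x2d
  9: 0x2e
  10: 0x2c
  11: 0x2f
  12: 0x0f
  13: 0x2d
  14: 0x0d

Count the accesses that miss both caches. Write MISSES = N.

0: 0x2c (blk 11, set 1) → MISS  vc=[]
1: 0x2d (blk 11, set 1) → L1-HIT  vc=[]
2: 0x34 (blk 13, set 1) → MISS  vc=[11]
3: 0x2c (blk 11, set 1) → VC-HIT  vc=[13]
4: 0x2d (blk 11, set 1) → L1-HIT  vc=[13]
5: 0x2e (blk 11, set 1) → L1-HIT  vc=[13]
6: 0x2f (blk 11, set 1) → L1-HIT  vc=[13]
7: 0x2f (blk 11, set 1) → L1-HIT  vc=[13]
8: 0x2d (blk 11, set 1) → L1-HIT  vc=[13]
9: 0x2e (blk 11, set 1) → L1-HIT  vc=[13]
10: 0x2c (blk 11, set 1) → L1-HIT  vc=[13]
11: 0x2f (blk 11, set 1) → L1-HIT  vc=[13]
12: 0xf (blk 3, set 1) → MISS  vc=[13, 11]
13: 0x2d (blk 11, set 1) → VC-HIT  vc=[13, 3]
14: 0xd (blk 3, set 1) → VC-HIT  vc=[13, 11]

MISSES = 3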